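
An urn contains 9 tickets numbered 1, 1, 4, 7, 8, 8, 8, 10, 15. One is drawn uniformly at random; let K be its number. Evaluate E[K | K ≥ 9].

25/2

P(K ≥ 9) = 2/9.
Σ over the event: 10·1/9 + 15·1/9 = 25/9.
E[K | K ≥ 9] = (25/9) / (2/9) = 25/2.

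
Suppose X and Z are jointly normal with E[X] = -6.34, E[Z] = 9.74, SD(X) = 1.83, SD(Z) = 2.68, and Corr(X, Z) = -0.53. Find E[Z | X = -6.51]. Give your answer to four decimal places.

E[Z | X=x] = μ_Z + ρ(σ_Z/σ_X)(x − μ_X) for jointly normal variables.
E[Z | X=-6.51] = 9.74 + (-0.53)·(2.68/1.83)·(-6.51 − (-6.34)) = 9.74 + (-0.77617)·(-0.17) = 9.8719.

9.8719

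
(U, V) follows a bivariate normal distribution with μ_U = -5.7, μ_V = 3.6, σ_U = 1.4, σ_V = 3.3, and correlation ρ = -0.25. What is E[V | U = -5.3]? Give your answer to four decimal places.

3.3643

For a bivariate normal, E[V | U=x] = μ_V + ρ·(σ_V/σ_U)·(x − μ_U).
E[V | U=-5.3] = 3.6 + (-0.25)·(3.3/1.4)·(-5.3 − (-5.7)) = 3.6 + (-0.58929)·(0.4) = 3.3643.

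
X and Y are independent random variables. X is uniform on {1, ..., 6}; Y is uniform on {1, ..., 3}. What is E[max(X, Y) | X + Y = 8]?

Outcomes with X + Y = 8: (5,3), (6,2), each with probability 1/18.
E[max(X, Y) | X + Y = 8] = (5 + 6) / 2 = 11/2.

11/2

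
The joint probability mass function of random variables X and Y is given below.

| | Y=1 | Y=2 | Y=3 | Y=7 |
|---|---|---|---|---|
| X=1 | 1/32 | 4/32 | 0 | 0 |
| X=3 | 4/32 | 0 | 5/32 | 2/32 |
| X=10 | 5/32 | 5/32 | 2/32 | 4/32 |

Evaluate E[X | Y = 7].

23/3

P(Y = 7) = 3/16.
Σ X·P over the event = 3·(2/32) + 10·(4/32) = 23/16.
E[X | Y = 7] = (23/16) / (3/16) = 23/3.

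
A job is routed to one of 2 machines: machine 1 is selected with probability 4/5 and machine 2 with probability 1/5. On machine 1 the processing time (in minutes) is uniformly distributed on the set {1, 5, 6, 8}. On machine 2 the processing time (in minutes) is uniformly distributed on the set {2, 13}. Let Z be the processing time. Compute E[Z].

11/2

E[Z | machine 1] = (1+5+6+8)/4 = 5.
E[Z | machine 2] = (2+13)/2 = 15/2.
E[Z] = (4/5)·(5) + (1/5)·(15/2) = 11/2.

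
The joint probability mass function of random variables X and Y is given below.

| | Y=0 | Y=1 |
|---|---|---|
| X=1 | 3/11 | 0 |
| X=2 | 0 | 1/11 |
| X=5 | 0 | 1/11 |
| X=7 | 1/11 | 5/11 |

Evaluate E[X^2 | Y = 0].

P(Y = 0) = 4/11.
Σ X^2·P over the event = 1·(3/11) + 49·(1/11) = 52/11.
E[X^2 | Y = 0] = (52/11) / (4/11) = 13.

13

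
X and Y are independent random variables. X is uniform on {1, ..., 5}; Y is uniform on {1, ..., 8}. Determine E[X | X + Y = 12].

9/2

Outcomes with X + Y = 12: (4,8), (5,7), each with probability 1/40.
E[X | X + Y = 12] = (4 + 5) / 2 = 9/2.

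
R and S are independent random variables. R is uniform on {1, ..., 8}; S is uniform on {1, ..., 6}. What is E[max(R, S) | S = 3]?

Outcomes with S = 3: (1,3), (2,3), (3,3), (4,3), (5,3), (6,3), (7,3), (8,3), each with probability 1/48.
E[max(R, S) | S = 3] = (3 + 3 + 3 + 4 + 5 + 6 + 7 + 8) / 8 = 39/8.

39/8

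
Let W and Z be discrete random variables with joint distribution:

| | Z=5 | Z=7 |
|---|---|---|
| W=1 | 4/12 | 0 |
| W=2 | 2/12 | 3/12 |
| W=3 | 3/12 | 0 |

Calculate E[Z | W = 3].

5

P(W = 3) = 1/4.
Summing Z·P(W=x,Z=y) over the conditioning event gives 5/4.
E[Z | W = 3] = (5/4) / (1/4) = 5.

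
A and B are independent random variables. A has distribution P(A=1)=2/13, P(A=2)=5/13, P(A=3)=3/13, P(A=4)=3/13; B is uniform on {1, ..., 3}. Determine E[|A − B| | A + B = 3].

1

P(A + B = 3) = 7/39.
Summing |A−B|·P(x,y) over outcomes with A + B = 3 gives 7/39.
E[|A − B| | A + B = 3] = (7/39) / (7/39) = 1.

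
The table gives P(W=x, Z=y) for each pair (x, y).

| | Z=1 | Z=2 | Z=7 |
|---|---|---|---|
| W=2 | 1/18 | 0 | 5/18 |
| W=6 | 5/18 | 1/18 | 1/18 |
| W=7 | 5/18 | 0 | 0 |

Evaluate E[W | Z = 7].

8/3

P(Z = 7) = 1/3.
Σ W·P over the event = 2·(5/18) + 6·(1/18) = 8/9.
E[W | Z = 7] = (8/9) / (1/3) = 8/3.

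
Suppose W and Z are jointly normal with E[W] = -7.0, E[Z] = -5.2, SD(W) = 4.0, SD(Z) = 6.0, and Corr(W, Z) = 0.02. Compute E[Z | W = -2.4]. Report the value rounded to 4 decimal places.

E[Z | W=x] = μ_Z + ρ(σ_Z/σ_W)(x − μ_W) for jointly normal variables.
E[Z | W=-2.4] = -5.2 + (0.02)·(6.0/4.0)·(-2.4 − (-7.0)) = -5.2 + (0.03)·(4.6) = -5.0620.

-5.0620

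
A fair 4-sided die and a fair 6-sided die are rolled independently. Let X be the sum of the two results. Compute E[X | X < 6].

4

P(X < 6) = 5/12.
Σ over the event: 2·1/24 + 3·1/12 + 4·1/8 + 5·1/6 = 5/3.
E[X | X < 6] = (5/3) / (5/12) = 4.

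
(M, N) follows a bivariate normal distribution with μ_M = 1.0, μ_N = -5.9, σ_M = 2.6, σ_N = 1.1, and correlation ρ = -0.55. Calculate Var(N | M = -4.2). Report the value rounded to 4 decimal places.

The conditional variance in a bivariate normal is σ_N²(1 − ρ²), independent of x.
Var(N | M=-4.2) = (1.1)²·(1 − (-0.55)²) = 1.21·0.6975 = 0.8440.

0.8440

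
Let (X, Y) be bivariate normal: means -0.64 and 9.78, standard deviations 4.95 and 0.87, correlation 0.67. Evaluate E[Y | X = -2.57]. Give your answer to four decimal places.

The regression of Y on X has slope ρ·σ_Y/σ_X and passes through (μ_X, μ_Y).
E[Y | X=-2.57] = 9.78 + (0.67)·(0.87/4.95)·(-2.57 − (-0.64)) = 9.78 + (0.11776)·(-1.93) = 9.5527.

9.5527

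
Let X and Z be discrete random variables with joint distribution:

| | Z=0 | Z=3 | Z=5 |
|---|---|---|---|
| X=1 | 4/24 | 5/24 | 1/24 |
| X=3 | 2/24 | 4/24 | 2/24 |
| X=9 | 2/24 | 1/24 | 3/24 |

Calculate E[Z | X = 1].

2

P(X = 1) = 5/12.
Σ Z·P over the event = 0·(4/24) + 3·(5/24) + 5·(1/24) = 5/6.
E[Z | X = 1] = (5/6) / (5/12) = 2.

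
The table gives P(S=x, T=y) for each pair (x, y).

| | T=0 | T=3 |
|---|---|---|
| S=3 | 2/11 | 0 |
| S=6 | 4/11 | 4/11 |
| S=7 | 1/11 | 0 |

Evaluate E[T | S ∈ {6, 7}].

P(S ∈ {6, 7}) = 9/11.
Σ T·P over the event = 0·(4/11) + 3·(4/11) + 0·(1/11) = 12/11.
E[T | S ∈ {6, 7}] = (12/11) / (9/11) = 4/3.

4/3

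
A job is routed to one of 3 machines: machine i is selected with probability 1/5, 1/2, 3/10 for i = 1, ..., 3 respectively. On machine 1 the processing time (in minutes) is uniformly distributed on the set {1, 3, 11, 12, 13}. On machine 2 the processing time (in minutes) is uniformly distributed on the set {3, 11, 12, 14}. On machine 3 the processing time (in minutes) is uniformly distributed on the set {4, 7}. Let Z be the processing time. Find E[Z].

33/4

E[Z | machine 1] = (1+3+11+12+13)/5 = 8.
E[Z | machine 2] = (3+11+12+14)/4 = 10.
E[Z | machine 3] = (4+7)/2 = 11/2.
E[Z] = (1/5)·(8) + (1/2)·(10) + (3/10)·(11/2) = 33/4.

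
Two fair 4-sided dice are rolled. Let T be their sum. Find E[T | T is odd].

P(T is odd) = 1/2.
Σ over the event: 3·1/8 + 5·1/4 + 7·1/8 = 5/2.
E[T | T is odd] = (5/2) / (1/2) = 5.

5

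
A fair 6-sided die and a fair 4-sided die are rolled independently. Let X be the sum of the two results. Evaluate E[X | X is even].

6

P(X is even) = 1/2.
Σ over the event: 2·1/24 + 4·1/8 + 6·1/6 + 8·1/8 + 10·1/24 = 3.
E[X | X is even] = (3) / (1/2) = 6.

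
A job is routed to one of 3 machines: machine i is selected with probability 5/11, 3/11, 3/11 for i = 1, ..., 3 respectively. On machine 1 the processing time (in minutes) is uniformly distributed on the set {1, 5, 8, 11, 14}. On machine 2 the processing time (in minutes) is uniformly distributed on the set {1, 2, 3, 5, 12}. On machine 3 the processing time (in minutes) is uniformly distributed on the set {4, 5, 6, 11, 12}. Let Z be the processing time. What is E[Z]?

E[Z | machine 1] = (1+5+8+11+14)/5 = 39/5.
E[Z | machine 2] = (1+2+3+5+12)/5 = 23/5.
E[Z | machine 3] = (4+5+6+11+12)/5 = 38/5.
E[Z] = (5/11)·(39/5) + (3/11)·(23/5) + (3/11)·(38/5) = 378/55.

378/55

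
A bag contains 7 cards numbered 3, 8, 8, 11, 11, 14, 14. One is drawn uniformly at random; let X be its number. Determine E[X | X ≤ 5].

P(X ≤ 5) = 1/7.
Σ over the event: 3·1/7 = 3/7.
E[X | X ≤ 5] = (3/7) / (1/7) = 3.

3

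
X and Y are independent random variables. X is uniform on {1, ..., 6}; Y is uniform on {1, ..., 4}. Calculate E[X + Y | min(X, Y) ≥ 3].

8

Outcomes with min(X, Y) ≥ 3: (3,3), (3,4), (4,3), (4,4), (5,3), (5,4), (6,3), (6,4), each with probability 1/24.
E[X + Y | min(X, Y) ≥ 3] = (6 + 7 + 7 + 8 + 8 + 9 + 9 + 10) / 8 = 8.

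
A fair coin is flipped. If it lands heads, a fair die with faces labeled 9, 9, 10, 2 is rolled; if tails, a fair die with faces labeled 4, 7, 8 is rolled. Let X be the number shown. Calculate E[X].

83/12

E[X | heads] = (9+9+10+2)/4 = 15/2.
E[X | tails] = (4+7+8)/3 = 19/3.
E[X] = (1/2)·(15/2) + (1/2)·(19/3) = 83/12.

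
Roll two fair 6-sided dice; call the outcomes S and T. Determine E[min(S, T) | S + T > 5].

3

P(S + T > 5) = 13/18.
Summing min(S,T)·P(x,y) over outcomes with S + T > 5 gives 13/6.
E[min(S, T) | S + T > 5] = (13/6) / (13/18) = 3.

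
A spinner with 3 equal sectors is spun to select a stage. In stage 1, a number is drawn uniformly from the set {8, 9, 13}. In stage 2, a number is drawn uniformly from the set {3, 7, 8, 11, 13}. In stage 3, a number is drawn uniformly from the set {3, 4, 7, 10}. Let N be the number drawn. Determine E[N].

E[N | stage 1] = (8+9+13)/3 = 10.
E[N | stage 2] = (3+7+8+11+13)/5 = 42/5.
E[N | stage 3] = (3+4+7+10)/4 = 6.
By the law of total expectation,
E[N] = (1/3)·(10) + (1/3)·(42/5) + (1/3)·(6) = 122/15.

122/15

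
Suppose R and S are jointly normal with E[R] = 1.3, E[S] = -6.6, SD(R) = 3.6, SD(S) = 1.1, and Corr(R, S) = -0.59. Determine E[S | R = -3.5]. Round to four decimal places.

For a bivariate normal, E[S | R=x] = μ_S + ρ·(σ_S/σ_R)·(x − μ_R).
E[S | R=-3.5] = -6.6 + (-0.59)·(1.1/3.6)·(-3.5 − (1.3)) = -6.6 + (-0.18028)·(-4.8) = -5.7347.

-5.7347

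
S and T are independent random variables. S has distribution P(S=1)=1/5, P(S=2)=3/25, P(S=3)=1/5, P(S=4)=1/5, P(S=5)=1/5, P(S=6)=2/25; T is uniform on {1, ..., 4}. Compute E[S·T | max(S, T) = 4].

304/33

P(max(S, T) = 4) = 33/100.
Summing ST·P(x,y) over outcomes with max(S, T) = 4 gives 76/25.
E[S·T | max(S, T) = 4] = (76/25) / (33/100) = 304/33.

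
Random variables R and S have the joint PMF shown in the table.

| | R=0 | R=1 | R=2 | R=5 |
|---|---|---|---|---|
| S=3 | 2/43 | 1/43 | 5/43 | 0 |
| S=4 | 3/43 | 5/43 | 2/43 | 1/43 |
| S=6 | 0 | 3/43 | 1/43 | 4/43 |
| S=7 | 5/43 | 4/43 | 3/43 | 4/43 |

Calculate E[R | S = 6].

25/8

P(S = 6) = 8/43.
Σ R·P over the event = 1·(3/43) + 2·(1/43) + 5·(4/43) = 25/43.
E[R | S = 6] = (25/43) / (8/43) = 25/8.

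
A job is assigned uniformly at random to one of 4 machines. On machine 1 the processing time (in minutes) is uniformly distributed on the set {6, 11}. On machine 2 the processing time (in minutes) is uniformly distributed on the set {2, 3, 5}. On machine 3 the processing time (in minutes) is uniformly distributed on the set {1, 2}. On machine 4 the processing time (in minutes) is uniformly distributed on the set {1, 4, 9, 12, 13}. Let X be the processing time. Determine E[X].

317/60

E[X | machine 1] = (6+11)/2 = 17/2.
E[X | machine 2] = (2+3+5)/3 = 10/3.
E[X | machine 3] = (1+2)/2 = 3/2.
E[X | machine 4] = (1+4+9+12+13)/5 = 39/5.
E[X] = (1/4)·(17/2) + (1/4)·(10/3) + (1/4)·(3/2) + (1/4)·(39/5) = 317/60.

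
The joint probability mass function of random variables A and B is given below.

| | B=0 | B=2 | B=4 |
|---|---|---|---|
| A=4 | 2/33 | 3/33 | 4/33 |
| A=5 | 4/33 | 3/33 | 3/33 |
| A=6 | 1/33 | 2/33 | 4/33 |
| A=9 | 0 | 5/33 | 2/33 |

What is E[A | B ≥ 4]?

P(B ≥ 4) = 13/33.
Σ A·P over the event = 4·(4/33) + 5·(3/33) + 6·(4/33) + 9·(2/33) = 73/33.
E[A | B ≥ 4] = (73/33) / (13/33) = 73/13.

73/13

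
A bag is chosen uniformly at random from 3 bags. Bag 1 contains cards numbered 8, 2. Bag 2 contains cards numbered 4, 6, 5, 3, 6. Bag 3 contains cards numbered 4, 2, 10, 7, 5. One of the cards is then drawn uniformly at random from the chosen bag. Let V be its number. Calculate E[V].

77/15

E[V | bag 1] = (8+2)/2 = 5.
E[V | bag 2] = (4+6+5+3+6)/5 = 24/5.
E[V | bag 3] = (4+2+10+7+5)/5 = 28/5.
E[V] = (1/3)·(5) + (1/3)·(24/5) + (1/3)·(28/5) = 77/15.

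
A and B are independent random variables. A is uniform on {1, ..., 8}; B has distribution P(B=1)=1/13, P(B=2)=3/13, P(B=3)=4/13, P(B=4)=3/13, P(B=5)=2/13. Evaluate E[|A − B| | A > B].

193/63

P(A > B) = 63/104.
Summing |A−B|·P(x,y) over outcomes with A > B gives 193/104.
E[|A − B| | A > B] = (193/104) / (63/104) = 193/63.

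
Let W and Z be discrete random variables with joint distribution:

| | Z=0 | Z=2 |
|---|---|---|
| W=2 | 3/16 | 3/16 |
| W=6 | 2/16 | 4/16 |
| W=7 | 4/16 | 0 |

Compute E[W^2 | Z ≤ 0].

280/9

P(Z ≤ 0) = 9/16.
Σ W^2·P over the event = 4·(3/16) + 36·(2/16) + 49·(4/16) = 35/2.
E[W^2 | Z ≤ 0] = (35/2) / (9/16) = 280/9.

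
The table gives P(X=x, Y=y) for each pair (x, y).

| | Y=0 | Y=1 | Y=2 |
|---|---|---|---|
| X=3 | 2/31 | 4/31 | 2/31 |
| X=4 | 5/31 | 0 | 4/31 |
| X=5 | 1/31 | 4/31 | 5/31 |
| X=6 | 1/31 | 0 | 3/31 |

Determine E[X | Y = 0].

P(Y = 0) = 9/31.
Σ X·P over the event = 3·(2/31) + 4·(5/31) + 5·(1/31) + 6·(1/31) = 37/31.
E[X | Y = 0] = (37/31) / (9/31) = 37/9.

37/9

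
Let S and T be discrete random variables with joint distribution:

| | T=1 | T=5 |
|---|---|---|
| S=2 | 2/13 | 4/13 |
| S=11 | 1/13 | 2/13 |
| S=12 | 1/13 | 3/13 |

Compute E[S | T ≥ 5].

22/3

P(T ≥ 5) = 9/13.
Σ S·P over the event = 2·(4/13) + 11·(2/13) + 12·(3/13) = 66/13.
E[S | T ≥ 5] = (66/13) / (9/13) = 22/3.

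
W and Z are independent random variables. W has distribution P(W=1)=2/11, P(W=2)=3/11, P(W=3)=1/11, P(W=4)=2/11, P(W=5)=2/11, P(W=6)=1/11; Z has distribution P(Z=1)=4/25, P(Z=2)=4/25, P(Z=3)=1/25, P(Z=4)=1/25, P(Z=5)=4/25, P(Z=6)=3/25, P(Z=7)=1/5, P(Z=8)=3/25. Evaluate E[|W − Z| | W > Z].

173/72

P(W > Z) = 72/275.
Summing |W−Z|·P(x,y) over outcomes with W > Z gives 173/275.
E[|W − Z| | W > Z] = (173/275) / (72/275) = 173/72.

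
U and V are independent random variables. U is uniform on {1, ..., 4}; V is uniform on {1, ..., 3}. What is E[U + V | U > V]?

P(U > V) = 1/2.
Summing (U+V)·P(x,y) over outcomes with U > V gives 5/2.
E[U + V | U > V] = (5/2) / (1/2) = 5.

5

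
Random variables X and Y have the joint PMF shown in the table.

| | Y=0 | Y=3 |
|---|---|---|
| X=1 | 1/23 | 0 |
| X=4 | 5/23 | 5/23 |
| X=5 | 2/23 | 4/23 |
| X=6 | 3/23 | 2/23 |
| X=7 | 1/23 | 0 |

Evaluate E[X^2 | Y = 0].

P(Y = 0) = 12/23.
Σ X^2·P over the event = 1·(1/23) + 16·(5/23) + 25·(2/23) + 36·(3/23) + 49·(1/23) = 288/23.
E[X^2 | Y = 0] = (288/23) / (12/23) = 24.

24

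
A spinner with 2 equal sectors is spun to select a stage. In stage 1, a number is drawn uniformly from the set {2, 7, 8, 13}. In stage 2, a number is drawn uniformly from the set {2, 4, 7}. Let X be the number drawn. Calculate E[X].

E[X | stage 1] = (2+7+8+13)/4 = 15/2.
E[X | stage 2] = (2+4+7)/3 = 13/3.
E[X] = (1/2)·(15/2) + (1/2)·(13/3) = 71/12.

71/12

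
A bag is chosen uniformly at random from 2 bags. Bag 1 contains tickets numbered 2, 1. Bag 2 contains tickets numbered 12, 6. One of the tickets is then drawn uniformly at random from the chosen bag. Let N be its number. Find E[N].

E[N | bag 1] = (2+1)/2 = 3/2.
E[N | bag 2] = (12+6)/2 = 9.
E[N] = (1/2)·(3/2) + (1/2)·(9) = 21/4.

21/4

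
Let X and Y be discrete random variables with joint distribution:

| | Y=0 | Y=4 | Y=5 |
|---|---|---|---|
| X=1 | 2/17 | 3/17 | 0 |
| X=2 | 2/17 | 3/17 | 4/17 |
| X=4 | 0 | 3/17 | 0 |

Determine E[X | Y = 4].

P(Y = 4) = 9/17.
Σ X·P over the event = 1·(3/17) + 2·(3/17) + 4·(3/17) = 21/17.
E[X | Y = 4] = (21/17) / (9/17) = 7/3.

7/3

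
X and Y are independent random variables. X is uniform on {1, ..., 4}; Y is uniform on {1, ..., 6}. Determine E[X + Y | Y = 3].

Outcomes with Y = 3: (1,3), (2,3), (3,3), (4,3), each with probability 1/24.
E[X + Y | Y = 3] = (4 + 5 + 6 + 7) / 4 = 11/2.

11/2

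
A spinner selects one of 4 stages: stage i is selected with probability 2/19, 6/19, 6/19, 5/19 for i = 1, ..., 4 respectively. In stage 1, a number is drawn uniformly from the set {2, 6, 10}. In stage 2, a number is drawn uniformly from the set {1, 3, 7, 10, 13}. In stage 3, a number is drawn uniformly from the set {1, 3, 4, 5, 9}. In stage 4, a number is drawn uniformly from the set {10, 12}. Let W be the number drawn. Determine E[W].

E[W | stage 1] = (2+6+10)/3 = 6.
E[W | stage 2] = (1+3+7+10+13)/5 = 34/5.
E[W | stage 3] = (1+3+4+5+9)/5 = 22/5.
E[W | stage 4] = (10+12)/2 = 11.
E[W] = (2/19)·(6) + (6/19)·(34/5) + (6/19)·(22/5) + (5/19)·(11) = 671/95.

671/95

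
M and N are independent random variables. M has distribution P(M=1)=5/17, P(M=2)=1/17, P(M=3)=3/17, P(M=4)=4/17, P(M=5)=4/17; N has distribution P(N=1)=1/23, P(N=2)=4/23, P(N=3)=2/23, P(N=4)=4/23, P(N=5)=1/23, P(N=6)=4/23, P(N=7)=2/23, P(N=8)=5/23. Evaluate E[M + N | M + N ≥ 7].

2593/275

P(M + N ≥ 7) = 275/391.
Summing (M+N)·P(x,y) over outcomes with M + N ≥ 7 gives 2593/391.
E[M + N | M + N ≥ 7] = (2593/391) / (275/391) = 2593/275.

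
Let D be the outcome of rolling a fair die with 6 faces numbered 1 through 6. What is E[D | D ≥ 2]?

Given D ≥ 2, D is equally likely to be any of {2, 3, 4, 5, 6}.
E[D | D ≥ 2] = (2 + 3 + 4 + 5 + 6) / 5 = 4.

4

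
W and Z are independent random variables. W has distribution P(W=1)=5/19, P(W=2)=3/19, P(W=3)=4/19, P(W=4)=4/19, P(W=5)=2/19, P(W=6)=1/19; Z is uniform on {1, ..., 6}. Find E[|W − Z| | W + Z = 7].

P(W + Z = 7) = 1/6.
Summing |W−Z|·P(x,y) over outcomes with W + Z = 7 gives 53/114.
E[|W − Z| | W + Z = 7] = (53/114) / (1/6) = 53/19.

53/19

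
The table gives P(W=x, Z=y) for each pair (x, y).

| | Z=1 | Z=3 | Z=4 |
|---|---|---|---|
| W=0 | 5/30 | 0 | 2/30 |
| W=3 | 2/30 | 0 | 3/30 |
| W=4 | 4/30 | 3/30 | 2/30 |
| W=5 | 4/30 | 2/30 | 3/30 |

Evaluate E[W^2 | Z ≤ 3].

P(Z ≤ 3) = 2/3.
Σ W^2·P over the event = 0·(5/30) + 9·(2/30) + 16·(4/30) + 16·(3/30) + 25·(4/30) + 25·(2/30) = 28/3.
E[W^2 | Z ≤ 3] = (28/3) / (2/3) = 14.

14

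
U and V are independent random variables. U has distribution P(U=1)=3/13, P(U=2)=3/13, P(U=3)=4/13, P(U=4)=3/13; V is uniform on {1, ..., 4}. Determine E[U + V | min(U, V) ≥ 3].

97/14

P(min(U, V) ≥ 3) = 7/26.
Summing (U+V)·P(x,y) over outcomes with min(U, V) ≥ 3 gives 97/52.
E[U + V | min(U, V) ≥ 3] = (97/52) / (7/26) = 97/14.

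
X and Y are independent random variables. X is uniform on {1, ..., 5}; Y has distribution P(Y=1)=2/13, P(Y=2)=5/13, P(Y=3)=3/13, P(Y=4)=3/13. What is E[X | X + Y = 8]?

P(X + Y = 8) = 6/65.
Summing X·P(x,y) over outcomes with X + Y = 8 gives 27/65.
E[X | X + Y = 8] = (27/65) / (6/65) = 9/2.

9/2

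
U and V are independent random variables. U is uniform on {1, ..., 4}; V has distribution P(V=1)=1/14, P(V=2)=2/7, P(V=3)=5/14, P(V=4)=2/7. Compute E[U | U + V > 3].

P(U + V > 3) = 25/28.
Summing U·P(x,y) over outcomes with U + V > 3 gives 19/8.
E[U | U + V > 3] = (19/8) / (25/28) = 133/50.

133/50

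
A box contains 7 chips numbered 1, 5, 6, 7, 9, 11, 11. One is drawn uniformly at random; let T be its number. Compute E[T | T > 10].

P(T > 10) = 2/7.
Σ over the event: 11·2/7 = 22/7.
E[T | T > 10] = (22/7) / (2/7) = 11.

11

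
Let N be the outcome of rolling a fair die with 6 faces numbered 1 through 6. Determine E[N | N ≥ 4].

5

Given N ≥ 4, N is equally likely to be any of {4, 5, 6}.
E[N | N ≥ 4] = (4 + 5 + 6) / 3 = 5.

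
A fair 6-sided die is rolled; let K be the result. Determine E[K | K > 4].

Given K > 4, K is equally likely to be any of {5, 6}.
E[K | K > 4] = (5 + 6) / 2 = 11/2.

11/2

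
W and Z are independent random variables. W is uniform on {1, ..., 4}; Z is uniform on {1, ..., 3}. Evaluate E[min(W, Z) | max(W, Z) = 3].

9/5

Outcomes with max(W, Z) = 3: (1,3), (2,3), (3,1), (3,2), (3,3), each with probability 1/12.
E[min(W, Z) | max(W, Z) = 3] = (1 + 2 + 1 + 2 + 3) / 5 = 9/5.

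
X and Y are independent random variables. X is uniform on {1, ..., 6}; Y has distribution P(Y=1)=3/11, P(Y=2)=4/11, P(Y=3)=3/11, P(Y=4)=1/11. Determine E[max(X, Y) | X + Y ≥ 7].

21/4

P(X + Y ≥ 7) = 4/11.
Summing max(X,Y)·P(x,y) over outcomes with X + Y ≥ 7 gives 21/11.
E[max(X, Y) | X + Y ≥ 7] = (21/11) / (4/11) = 21/4.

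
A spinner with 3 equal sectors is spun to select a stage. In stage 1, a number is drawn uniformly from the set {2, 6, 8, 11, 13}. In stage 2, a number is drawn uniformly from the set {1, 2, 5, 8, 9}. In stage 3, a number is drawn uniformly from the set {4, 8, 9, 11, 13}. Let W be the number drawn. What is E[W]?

E[W | stage 1] = (2+6+8+11+13)/5 = 8.
E[W | stage 2] = (1+2+5+8+9)/5 = 5.
E[W | stage 3] = (4+8+9+11+13)/5 = 9.
E[W] = (1/3)·(8) + (1/3)·(5) + (1/3)·(9) = 22/3.

22/3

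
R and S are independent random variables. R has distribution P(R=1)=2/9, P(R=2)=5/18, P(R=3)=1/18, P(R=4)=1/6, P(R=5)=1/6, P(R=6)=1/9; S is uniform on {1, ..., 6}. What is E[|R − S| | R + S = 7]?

29/9

P(R + S = 7) = 1/6.
Summing |R−S|·P(x,y) over outcomes with R + S = 7 gives 29/54.
E[|R − S| | R + S = 7] = (29/54) / (1/6) = 29/9.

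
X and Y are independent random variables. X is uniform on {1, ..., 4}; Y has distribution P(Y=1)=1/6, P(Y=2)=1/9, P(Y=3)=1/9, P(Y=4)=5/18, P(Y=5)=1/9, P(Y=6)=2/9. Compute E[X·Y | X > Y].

79/15

P(X > Y) = 5/24.
Summing XY·P(x,y) over outcomes with X > Y gives 79/72.
E[X·Y | X > Y] = (79/72) / (5/24) = 79/15.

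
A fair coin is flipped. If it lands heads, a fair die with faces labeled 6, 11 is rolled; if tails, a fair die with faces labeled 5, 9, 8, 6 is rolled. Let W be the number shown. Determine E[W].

31/4

E[W | heads] = (6+11)/2 = 17/2.
E[W | tails] = (5+9+8+6)/4 = 7.
E[W] = (1/2)·(17/2) + (1/2)·(7) = 31/4.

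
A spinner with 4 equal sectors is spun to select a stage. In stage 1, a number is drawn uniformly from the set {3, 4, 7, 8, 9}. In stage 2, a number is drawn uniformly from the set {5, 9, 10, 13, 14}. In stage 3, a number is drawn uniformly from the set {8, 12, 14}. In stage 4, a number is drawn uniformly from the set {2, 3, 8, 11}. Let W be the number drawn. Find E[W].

E[W | stage 1] = (3+4+7+8+9)/5 = 31/5.
E[W | stage 2] = (5+9+10+13+14)/5 = 51/5.
E[W | stage 3] = (8+12+14)/3 = 34/3.
E[W | stage 4] = (2+3+8+11)/4 = 6.
E[W] = (1/4)·(31/5) + (1/4)·(51/5) + (1/4)·(34/3) + (1/4)·(6) = 253/30.

253/30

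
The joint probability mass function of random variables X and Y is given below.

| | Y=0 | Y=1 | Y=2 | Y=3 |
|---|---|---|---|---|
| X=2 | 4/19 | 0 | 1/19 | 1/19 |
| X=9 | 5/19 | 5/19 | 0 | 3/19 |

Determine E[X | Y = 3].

P(Y = 3) = 4/19.
Σ X·P over the event = 2·(1/19) + 9·(3/19) = 29/19.
E[X | Y = 3] = (29/19) / (4/19) = 29/4.

29/4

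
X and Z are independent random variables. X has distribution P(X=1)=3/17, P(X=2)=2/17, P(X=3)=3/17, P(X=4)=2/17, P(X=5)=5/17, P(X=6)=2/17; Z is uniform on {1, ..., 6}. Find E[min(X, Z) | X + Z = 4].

P(X + Z = 4) = 4/51.
Summing min(X,Z)·P(x,y) over outcomes with X + Z = 4 gives 5/51.
E[min(X, Z) | X + Z = 4] = (5/51) / (4/51) = 5/4.

5/4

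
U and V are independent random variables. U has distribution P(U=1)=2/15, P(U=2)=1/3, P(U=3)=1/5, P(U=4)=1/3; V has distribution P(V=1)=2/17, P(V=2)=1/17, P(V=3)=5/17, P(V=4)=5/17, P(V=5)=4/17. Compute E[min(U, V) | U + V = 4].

26/21

P(U + V = 4) = 7/85.
Summing min(U,V)·P(x,y) over outcomes with U + V = 4 gives 26/255.
E[min(U, V) | U + V = 4] = (26/255) / (7/85) = 26/21.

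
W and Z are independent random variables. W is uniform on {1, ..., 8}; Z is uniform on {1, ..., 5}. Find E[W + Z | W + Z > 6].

46/5

P(W + Z > 6) = 5/8.
Summing (W+Z)·P(x,y) over outcomes with W + Z > 6 gives 23/4.
E[W + Z | W + Z > 6] = (23/4) / (5/8) = 46/5.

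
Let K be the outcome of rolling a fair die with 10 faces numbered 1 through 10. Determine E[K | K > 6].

17/2

Given K > 6, K is equally likely to be any of {7, 8, 9, 10}.
E[K | K > 6] = (7 + 8 + 9 + 10) / 4 = 17/2.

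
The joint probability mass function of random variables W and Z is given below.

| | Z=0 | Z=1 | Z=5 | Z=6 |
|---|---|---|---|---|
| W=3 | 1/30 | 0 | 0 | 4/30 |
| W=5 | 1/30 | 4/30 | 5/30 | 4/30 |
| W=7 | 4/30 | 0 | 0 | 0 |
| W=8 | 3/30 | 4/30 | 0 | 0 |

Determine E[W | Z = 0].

P(Z = 0) = 3/10.
Σ W·P over the event = 3·(1/30) + 5·(1/30) + 7·(4/30) + 8·(3/30) = 2.
E[W | Z = 0] = (2) / (3/10) = 20/3.

20/3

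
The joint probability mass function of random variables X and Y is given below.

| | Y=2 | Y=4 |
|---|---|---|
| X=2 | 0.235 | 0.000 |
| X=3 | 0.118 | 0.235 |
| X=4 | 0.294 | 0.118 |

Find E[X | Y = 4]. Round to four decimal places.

P(Y = 4) = 0.353.
Summing X·P(X=x,Y=y) over the conditioning event gives 1.177.
E[X | Y = 4] = (1.177) / (0.353) = 3.3343.

3.3343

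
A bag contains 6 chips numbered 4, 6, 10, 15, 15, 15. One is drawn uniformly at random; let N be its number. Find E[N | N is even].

P(N is even) = 1/2.
Σ over the event: 4·1/6 + 6·1/6 + 10·1/6 = 10/3.
E[N | N is even] = (10/3) / (1/2) = 20/3.

20/3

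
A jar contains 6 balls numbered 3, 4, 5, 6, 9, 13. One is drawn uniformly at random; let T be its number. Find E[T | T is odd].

P(T is odd) = 2/3.
Σ over the event: 3·1/6 + 5·1/6 + 9·1/6 + 13·1/6 = 5.
E[T | T is odd] = (5) / (2/3) = 15/2.

15/2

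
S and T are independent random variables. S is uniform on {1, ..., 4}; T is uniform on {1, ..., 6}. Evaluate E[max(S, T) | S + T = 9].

Outcomes with S + T = 9: (3,6), (4,5), each with probability 1/24.
E[max(S, T) | S + T = 9] = (6 + 5) / 2 = 11/2.

11/2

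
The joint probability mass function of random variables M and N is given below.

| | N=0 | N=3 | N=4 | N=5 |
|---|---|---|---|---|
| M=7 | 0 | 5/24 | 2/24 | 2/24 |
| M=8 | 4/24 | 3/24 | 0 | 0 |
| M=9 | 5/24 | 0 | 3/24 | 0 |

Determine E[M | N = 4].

41/5

P(N = 4) = 5/24.
Σ M·P over the event = 7·(2/24) + 9·(3/24) = 41/24.
E[M | N = 4] = (41/24) / (5/24) = 41/5.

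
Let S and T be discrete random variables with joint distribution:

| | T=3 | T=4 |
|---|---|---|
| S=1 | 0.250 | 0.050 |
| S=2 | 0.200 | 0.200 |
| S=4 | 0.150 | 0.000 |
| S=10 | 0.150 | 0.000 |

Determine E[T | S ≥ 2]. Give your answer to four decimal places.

P(S ≥ 2) = 0.700.
Σ T·P over the event = 3·(0.200) + 4·(0.200) + 3·(0.150) + 3·(0.150) = 2.300.
E[T | S ≥ 2] = (2.300) / (0.700) = 3.2857.

3.2857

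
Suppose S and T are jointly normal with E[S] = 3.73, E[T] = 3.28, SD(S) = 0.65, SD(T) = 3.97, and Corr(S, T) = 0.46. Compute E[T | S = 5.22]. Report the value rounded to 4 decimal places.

For a bivariate normal, E[T | S=x] = μ_T + ρ·(σ_T/σ_S)·(x − μ_S).
E[T | S=5.22] = 3.28 + (0.46)·(3.97/0.65)·(5.22 − (3.73)) = 3.28 + (2.8095)·(1.49) = 7.4662.

7.4662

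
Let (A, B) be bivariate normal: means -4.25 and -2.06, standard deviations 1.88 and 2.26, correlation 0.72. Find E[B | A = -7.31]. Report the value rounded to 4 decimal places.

E[B | A=x] = μ_B + ρ(σ_B/σ_A)(x − μ_A) for jointly normal variables.
E[B | A=-7.31] = -2.06 + (0.72)·(2.26/1.88)·(-7.31 − (-4.25)) = -2.06 + (0.86553)·(-3.06) = -4.7085.

-4.7085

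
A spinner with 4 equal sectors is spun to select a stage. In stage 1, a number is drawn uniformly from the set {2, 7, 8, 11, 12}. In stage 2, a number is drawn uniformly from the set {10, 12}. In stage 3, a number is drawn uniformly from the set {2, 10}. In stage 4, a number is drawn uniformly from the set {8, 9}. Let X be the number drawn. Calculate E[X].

E[X | stage 1] = (2+7+8+11+12)/5 = 8.
E[X | stage 2] = (10+12)/2 = 11.
E[X | stage 3] = (2+10)/2 = 6.
E[X | stage 4] = (8+9)/2 = 17/2.
By the law of total expectation,
E[X] = (1/4)·(8) + (1/4)·(11) + (1/4)·(6) + (1/4)·(17/2) = 67/8.

67/8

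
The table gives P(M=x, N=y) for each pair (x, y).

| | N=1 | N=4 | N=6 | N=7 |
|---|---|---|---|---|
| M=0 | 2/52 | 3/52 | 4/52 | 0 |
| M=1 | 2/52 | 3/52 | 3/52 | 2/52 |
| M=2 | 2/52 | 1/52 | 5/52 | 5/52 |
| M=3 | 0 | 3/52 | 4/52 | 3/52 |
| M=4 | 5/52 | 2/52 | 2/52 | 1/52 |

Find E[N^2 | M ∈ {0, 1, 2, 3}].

88/3

P(M ∈ {0, 1, 2, 3}) = 21/26.
Summing N^2·P(M=x,N=y) over the conditioning event gives 308/13.
E[N^2 | M ∈ {0, 1, 2, 3}] = (308/13) / (21/26) = 88/3.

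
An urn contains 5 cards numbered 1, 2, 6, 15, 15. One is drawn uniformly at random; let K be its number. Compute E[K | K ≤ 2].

3/2

P(K ≤ 2) = 2/5.
Σ over the event: 1·1/5 + 2·1/5 = 3/5.
E[K | K ≤ 2] = (3/5) / (2/5) = 3/2.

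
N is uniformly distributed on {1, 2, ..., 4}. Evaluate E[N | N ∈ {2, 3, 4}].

P(N ∈ {2, 3, 4}) = 3/4.
Σ over the event: 2·1/4 + 3·1/4 + 4·1/4 = 9/4.
E[N | N ∈ {2, 3, 4}] = (9/4) / (3/4) = 3.

3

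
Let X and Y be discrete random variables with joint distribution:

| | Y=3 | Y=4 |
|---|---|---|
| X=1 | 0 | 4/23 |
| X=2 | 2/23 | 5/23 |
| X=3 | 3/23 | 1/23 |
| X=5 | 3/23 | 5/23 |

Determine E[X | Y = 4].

P(Y = 4) = 15/23.
Σ X·P over the event = 1·(4/23) + 2·(5/23) + 3·(1/23) + 5·(5/23) = 42/23.
E[X | Y = 4] = (42/23) / (15/23) = 14/5.

14/5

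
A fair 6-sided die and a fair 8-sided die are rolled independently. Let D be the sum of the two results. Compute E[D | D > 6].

314/33

P(D > 6) = 11/16.
Σ over the event: 7·1/8 + 8·1/8 + 9·1/8 + 10·5/48 + 11·1/12 + 12·1/16 + 13·1/24 + 14·1/48 = 157/24.
E[D | D > 6] = (157/24) / (11/16) = 314/33.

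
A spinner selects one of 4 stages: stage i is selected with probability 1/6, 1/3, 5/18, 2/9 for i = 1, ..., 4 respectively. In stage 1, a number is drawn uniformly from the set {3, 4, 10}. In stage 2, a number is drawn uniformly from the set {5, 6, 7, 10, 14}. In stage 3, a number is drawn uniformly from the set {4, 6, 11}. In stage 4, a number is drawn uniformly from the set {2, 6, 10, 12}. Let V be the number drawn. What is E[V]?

331/45

E[V | stage 1] = (3+4+10)/3 = 17/3.
E[V | stage 2] = (5+6+7+10+14)/5 = 42/5.
E[V | stage 3] = (4+6+11)/3 = 7.
E[V | stage 4] = (2+6+10+12)/4 = 15/2.
E[V] = (1/6)·(17/3) + (1/3)·(42/5) + (5/18)·(7) + (2/9)·(15/2) = 331/45.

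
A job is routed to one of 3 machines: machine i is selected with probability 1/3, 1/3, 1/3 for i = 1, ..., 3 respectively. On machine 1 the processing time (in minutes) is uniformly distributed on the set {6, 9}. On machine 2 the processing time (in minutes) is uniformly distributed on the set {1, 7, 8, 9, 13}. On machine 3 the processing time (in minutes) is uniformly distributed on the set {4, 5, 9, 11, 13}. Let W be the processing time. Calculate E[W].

E[W | machine 1] = (6+9)/2 = 15/2.
E[W | machine 2] = (1+7+8+9+13)/5 = 38/5.
E[W | machine 3] = (4+5+9+11+13)/5 = 42/5.
E[W] = (1/3)·(15/2) + (1/3)·(38/5) + (1/3)·(42/5) = 47/6.

47/6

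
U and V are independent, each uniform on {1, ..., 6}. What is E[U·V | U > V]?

P(U > V) = 5/12.
Summing UV·P(x,y) over outcomes with U > V gives 175/36.
E[U·V | U > V] = (175/36) / (5/12) = 35/3.

35/3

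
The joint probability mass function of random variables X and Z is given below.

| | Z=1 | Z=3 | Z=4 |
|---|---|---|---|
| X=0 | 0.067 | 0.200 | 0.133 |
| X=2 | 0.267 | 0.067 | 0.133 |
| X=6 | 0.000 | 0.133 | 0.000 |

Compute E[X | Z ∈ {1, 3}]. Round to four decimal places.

1.9973

P(Z ∈ {1, 3}) = 0.734.
Σ X·P over the event = 0·(0.067) + 0·(0.200) + 2·(0.267) + 2·(0.067) + 6·(0.133) = 1.466.
E[X | Z ∈ {1, 3}] = (1.466) / (0.734) = 1.9973.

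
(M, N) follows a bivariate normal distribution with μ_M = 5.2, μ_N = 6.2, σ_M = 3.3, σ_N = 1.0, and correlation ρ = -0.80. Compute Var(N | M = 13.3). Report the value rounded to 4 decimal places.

The conditional variance in a bivariate normal is σ_N²(1 − ρ²), independent of x.
Var(N | M=13.3) = (1.0)²·(1 − (-0.80)²) = 1·0.36 = 0.3600.

0.3600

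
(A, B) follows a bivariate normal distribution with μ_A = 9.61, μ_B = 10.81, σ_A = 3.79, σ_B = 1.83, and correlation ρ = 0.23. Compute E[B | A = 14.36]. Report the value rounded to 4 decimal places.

11.3375

For a bivariate normal, E[B | A=x] = μ_B + ρ·(σ_B/σ_A)·(x − μ_A).
E[B | A=14.36] = 10.81 + (0.23)·(1.83/3.79)·(14.36 − (9.61)) = 10.81 + (0.11106)·(4.75) = 11.3375.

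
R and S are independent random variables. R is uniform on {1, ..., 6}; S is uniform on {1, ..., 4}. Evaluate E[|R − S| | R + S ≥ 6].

15/7

P(R + S ≥ 6) = 7/12.
Summing |R−S|·P(x,y) over outcomes with R + S ≥ 6 gives 5/4.
E[|R − S| | R + S ≥ 6] = (5/4) / (7/12) = 15/7.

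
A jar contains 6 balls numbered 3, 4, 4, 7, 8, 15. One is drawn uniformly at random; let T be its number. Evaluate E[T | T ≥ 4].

P(T ≥ 4) = 5/6.
Σ over the event: 4·1/3 + 7·1/6 + 8·1/6 + 15·1/6 = 19/3.
E[T | T ≥ 4] = (19/3) / (5/6) = 38/5.

38/5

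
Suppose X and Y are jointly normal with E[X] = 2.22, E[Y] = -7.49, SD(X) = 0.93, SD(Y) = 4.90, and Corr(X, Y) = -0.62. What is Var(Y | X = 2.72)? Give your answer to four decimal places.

The conditional variance in a bivariate normal is σ_Y²(1 − ρ²), independent of x.
Var(Y | X=2.72) = (4.90)²·(1 − (-0.62)²) = 24.01·0.6156 = 14.7806.

14.7806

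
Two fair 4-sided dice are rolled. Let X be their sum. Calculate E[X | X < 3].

P(X < 3) = 1/16.
Σ over the event: 2·1/16 = 1/8.
E[X | X < 3] = (1/8) / (1/16) = 2.

2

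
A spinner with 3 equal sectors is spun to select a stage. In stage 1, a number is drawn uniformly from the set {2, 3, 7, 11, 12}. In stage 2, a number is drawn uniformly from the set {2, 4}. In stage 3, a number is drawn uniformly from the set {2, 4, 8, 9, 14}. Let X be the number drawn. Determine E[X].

E[X | stage 1] = (2+3+7+11+12)/5 = 7.
E[X | stage 2] = (2+4)/2 = 3.
E[X | stage 3] = (2+4+8+9+14)/5 = 37/5.
By the law of total expectation,
E[X] = (1/3)·(7) + (1/3)·(3) + (1/3)·(37/5) = 29/5.

29/5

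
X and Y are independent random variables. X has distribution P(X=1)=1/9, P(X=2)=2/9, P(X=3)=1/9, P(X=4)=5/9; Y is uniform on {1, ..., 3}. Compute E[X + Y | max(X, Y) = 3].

P(max(X, Y) = 3) = 2/9.
Summing (X+Y)·P(x,y) over outcomes with max(X, Y) = 3 gives 29/27.
E[X + Y | max(X, Y) = 3] = (29/27) / (2/9) = 29/6.

29/6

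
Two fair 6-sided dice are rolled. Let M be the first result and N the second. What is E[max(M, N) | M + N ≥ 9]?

P(M + N ≥ 9) = 5/18.
Summing max(M,N)·P(x,y) over outcomes with M + N ≥ 9 gives 19/12.
E[max(M, N) | M + N ≥ 9] = (19/12) / (5/18) = 57/10.

57/10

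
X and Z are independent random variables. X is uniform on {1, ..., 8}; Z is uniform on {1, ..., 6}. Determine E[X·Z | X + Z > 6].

P(X + Z > 6) = 11/16.
Summing XZ·P(x,y) over outcomes with X + Z > 6 gives 343/24.
E[X·Z | X + Z > 6] = (343/24) / (11/16) = 686/33.

686/33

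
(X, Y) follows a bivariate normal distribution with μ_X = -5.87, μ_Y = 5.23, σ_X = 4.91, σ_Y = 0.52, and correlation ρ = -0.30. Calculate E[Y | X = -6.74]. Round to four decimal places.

The regression of Y on X has slope ρ·σ_Y/σ_X and passes through (μ_X, μ_Y).
E[Y | X=-6.74] = 5.23 + (-0.30)·(0.52/4.91)·(-6.74 − (-5.87)) = 5.23 + (-0.031772)·(-0.87) = 5.2576.

5.2576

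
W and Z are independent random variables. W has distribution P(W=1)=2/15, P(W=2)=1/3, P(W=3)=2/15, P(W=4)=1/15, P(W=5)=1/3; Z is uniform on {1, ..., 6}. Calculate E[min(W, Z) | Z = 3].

12/5

P(Z = 3) = 1/6.
Summing min(W,Z)·P(x,y) over outcomes with Z = 3 gives 2/5.
E[min(W, Z) | Z = 3] = (2/5) / (1/6) = 12/5.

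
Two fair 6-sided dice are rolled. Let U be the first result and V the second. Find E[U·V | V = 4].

Outcomes with V = 4: (1,4), (2,4), (3,4), (4,4), (5,4), (6,4), each with probability 1/36.
E[U·V | V = 4] = (4 + 8 + 12 + 16 + 20 + 24) / 6 = 14.

14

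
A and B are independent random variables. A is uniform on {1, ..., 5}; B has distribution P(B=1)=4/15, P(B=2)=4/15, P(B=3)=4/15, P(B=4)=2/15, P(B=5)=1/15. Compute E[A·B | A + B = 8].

107/7

P(A + B = 8) = 7/75.
Summing AB·P(x,y) over outcomes with A + B = 8 gives 107/75.
E[A·B | A + B = 8] = (107/75) / (7/75) = 107/7.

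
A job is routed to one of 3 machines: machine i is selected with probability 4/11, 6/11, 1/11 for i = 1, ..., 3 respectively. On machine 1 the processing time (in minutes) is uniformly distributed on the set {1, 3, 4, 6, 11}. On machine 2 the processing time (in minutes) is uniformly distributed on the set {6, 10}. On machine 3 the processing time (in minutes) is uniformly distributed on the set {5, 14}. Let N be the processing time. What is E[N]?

E[N | machine 1] = (1+3+4+6+11)/5 = 5.
E[N | machine 2] = (6+10)/2 = 8.
E[N | machine 3] = (5+14)/2 = 19/2.
E[N] = (4/11)·(5) + (6/11)·(8) + (1/11)·(19/2) = 155/22.

155/22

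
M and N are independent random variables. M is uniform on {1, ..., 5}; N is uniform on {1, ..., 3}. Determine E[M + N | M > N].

Outcomes with M > N: (2,1), (3,1), (3,2), (4,1), (4,2), (4,3), (5,1), (5,2), (5,3), each with probability 1/15.
E[M + N | M > N] = (3 + 4 + 5 + 5 + 6 + 7 + 6 + 7 + 8) / 9 = 17/3.

17/3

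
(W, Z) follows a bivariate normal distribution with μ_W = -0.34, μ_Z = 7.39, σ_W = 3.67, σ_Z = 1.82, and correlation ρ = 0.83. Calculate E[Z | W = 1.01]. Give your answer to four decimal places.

The regression of Z on W has slope ρ·σ_Z/σ_W and passes through (μ_W, μ_Z).
E[Z | W=1.01] = 7.39 + (0.83)·(1.82/3.67)·(1.01 − (-0.34)) = 7.39 + (0.41161)·(1.35) = 7.9457.

7.9457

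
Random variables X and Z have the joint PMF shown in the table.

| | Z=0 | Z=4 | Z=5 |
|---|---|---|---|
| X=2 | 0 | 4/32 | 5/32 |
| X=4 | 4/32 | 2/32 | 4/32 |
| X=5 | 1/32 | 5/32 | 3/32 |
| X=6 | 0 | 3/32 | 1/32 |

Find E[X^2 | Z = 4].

P(Z = 4) = 7/16.
Σ X^2·P over the event = 4·(4/32) + 16·(2/32) + 25·(5/32) + 36·(3/32) = 281/32.
E[X^2 | Z = 4] = (281/32) / (7/16) = 281/14.

281/14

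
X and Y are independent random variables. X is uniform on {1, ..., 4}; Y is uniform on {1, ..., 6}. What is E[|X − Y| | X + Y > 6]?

Outcomes with X + Y > 6: (1,6), (2,5), (2,6), (3,4), (3,5), (3,6), (4,3), (4,4), (4,5), (4,6), each with probability 1/24.
E[|X − Y| | X + Y > 6] = (5 + 3 + 4 + 1 + 2 + 3 + 1 + 0 + 1 + 2) / 10 = 11/5.

11/5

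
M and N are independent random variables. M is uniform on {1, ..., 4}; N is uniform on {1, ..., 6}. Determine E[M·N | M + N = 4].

Outcomes with M + N = 4: (1,3), (2,2), (3,1), each with probability 1/24.
E[M·N | M + N = 4] = (3 + 4 + 3) / 3 = 10/3.

10/3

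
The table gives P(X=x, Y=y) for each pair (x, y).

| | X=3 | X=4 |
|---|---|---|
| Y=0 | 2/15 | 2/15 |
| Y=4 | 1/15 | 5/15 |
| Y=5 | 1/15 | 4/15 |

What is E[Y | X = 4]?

40/11

P(X = 4) = 11/15.
Σ Y·P over the event = 0·(2/15) + 4·(5/15) + 5·(4/15) = 8/3.
E[Y | X = 4] = (8/3) / (11/15) = 40/11.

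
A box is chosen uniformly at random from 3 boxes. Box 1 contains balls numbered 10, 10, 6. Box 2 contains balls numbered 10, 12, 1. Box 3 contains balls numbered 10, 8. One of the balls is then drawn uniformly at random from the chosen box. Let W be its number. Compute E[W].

76/9

E[W | box 1] = (10+10+6)/3 = 26/3.
E[W | box 2] = (10+12+1)/3 = 23/3.
E[W | box 3] = (10+8)/2 = 9.
By the law of total expectation,
E[W] = (1/3)·(26/3) + (1/3)·(23/3) + (1/3)·(9) = 76/9.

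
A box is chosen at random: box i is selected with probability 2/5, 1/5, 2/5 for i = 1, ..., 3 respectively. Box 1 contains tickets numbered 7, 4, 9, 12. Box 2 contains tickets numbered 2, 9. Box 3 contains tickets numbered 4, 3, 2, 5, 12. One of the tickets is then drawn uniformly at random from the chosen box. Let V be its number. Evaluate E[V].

319/50

E[V | box 1] = (7+4+9+12)/4 = 8.
E[V | box 2] = (2+9)/2 = 11/2.
E[V | box 3] = (4+3+2+5+12)/5 = 26/5.
E[V] = (2/5)·(8) + (1/5)·(11/2) + (2/5)·(26/5) = 319/50.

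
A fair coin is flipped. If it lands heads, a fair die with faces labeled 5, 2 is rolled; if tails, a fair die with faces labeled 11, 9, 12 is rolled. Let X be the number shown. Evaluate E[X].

85/12

E[X | heads] = (5+2)/2 = 7/2.
E[X | tails] = (11+9+12)/3 = 32/3.
By the law of total expectation,
E[X] = (1/2)·(7/2) + (1/2)·(32/3) = 85/12.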